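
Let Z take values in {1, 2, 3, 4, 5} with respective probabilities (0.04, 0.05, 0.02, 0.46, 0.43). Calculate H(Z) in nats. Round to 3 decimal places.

H(Z) = −Σ p·ln p.
  −(0.04)·ln(0.04) = 0.1288
  −(0.05)·ln(0.05) = 0.1498
  −(0.02)·ln(0.02) = 0.0782
  −(0.46)·ln(0.46) = 0.3572
  −(0.43)·ln(0.43) = 0.3629
Sum: 0.1288 + 0.1498 + 0.0782 + 0.3572 + 0.3629 = 1.077 nats.

1.077 nats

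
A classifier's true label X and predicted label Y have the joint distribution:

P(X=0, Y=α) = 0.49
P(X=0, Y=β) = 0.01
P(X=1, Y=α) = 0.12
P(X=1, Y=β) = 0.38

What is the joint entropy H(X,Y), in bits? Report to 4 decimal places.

1.4682 bits

H(X,Y) = −Σ p(x,y)·log₂ p(x,y) over all 4 cells.
  cell (0,α): −0.49·log₂0.49 = 0.50428
  cell (0,β): −0.01·log₂0.01 = 0.06644
  cell (1,α): −0.12·log₂0.12 = 0.36707
  cell (1,β): −0.38·log₂0.38 = 0.53045
Sum = 1.4682 bits.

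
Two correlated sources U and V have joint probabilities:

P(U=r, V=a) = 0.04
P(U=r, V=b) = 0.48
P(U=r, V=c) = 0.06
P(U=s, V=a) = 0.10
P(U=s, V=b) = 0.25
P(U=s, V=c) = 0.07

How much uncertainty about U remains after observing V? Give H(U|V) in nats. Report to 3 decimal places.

Chain rule: H(U|V) = H(U,V) − H(V).
Marginals: p(U) = (0.5800, 0.4200), p(V) = (0.1400, 0.7300, 0.1300).
H(U,V) = 1.4128 nats; H(V) = 0.7702 nats.
H(U|V) = 1.4128 − 0.7702 = 0.643 nats.

0.643 nats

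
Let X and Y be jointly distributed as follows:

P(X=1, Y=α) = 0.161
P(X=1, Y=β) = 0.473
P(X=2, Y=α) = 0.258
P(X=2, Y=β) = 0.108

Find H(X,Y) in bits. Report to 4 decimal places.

1.7861 bits

H(X,Y) = −Σ p(x,y)·log₂ p(x,y) over all 4 cells.
  cell (1,α): −0.161·log₂0.161 = 0.42421
  cell (1,β): −0.473·log₂0.473 = 0.51088
  cell (2,α): −0.258·log₂0.258 = 0.50428
  cell (2,β): −0.108·log₂0.108 = 0.34678
Sum = 1.7861 bits.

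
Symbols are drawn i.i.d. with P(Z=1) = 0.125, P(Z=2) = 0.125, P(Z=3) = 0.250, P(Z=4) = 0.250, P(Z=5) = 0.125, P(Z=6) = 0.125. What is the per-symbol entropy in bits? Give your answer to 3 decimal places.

H(Z) = −Σ p·log₂ p.
  −(0.125)·log₂(0.125) = 0.3750
  −(0.125)·log₂(0.125) = 0.3750
  −(0.250)·log₂(0.250) = 0.5000
  −(0.250)·log₂(0.250) = 0.5000
  −(0.125)·log₂(0.125) = 0.3750
  −(0.125)·log₂(0.125) = 0.3750
Sum: 0.3750 + 0.3750 + 0.5000 + 0.5000 + 0.3750 + 0.3750 = 2.500 bits.

2.500 bits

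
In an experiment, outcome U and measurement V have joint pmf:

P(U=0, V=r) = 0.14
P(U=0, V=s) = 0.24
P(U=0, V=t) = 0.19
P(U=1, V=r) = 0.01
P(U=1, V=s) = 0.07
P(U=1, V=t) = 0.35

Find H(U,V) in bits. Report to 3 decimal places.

H(U,V) = −Σ p(x,y)·log₂ p(x,y) over all 6 cells.
  cell (0,r): −0.14·log₂0.14 = 0.3971
  cell (0,s): −0.24·log₂0.24 = 0.4941
  cell (0,t): −0.19·log₂0.19 = 0.4552
  cell (1,r): −0.01·log₂0.01 = 0.0664
  cell (1,s): −0.07·log₂0.07 = 0.2686
  cell (1,t): −0.35·log₂0.35 = 0.5301
Sum = 2.212 bits.

2.212 bits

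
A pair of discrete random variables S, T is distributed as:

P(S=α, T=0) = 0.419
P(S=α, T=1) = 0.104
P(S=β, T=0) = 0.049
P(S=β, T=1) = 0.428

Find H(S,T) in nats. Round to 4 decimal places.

H(S,T) = −Σ p(x,y)·ln p(x,y) over all 4 cells.
  cell (α,0): −0.419·ln0.419 = 0.36448
  cell (α,1): −0.104·ln0.104 = 0.23539
  cell (β,0): −0.049·ln0.049 = 0.14778
  cell (β,1): −0.428·ln0.428 = 0.36321
Sum = 1.1109 nats.

1.1109 nats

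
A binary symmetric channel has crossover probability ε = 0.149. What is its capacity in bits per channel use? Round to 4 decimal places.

0.3927 bits

Binary symmetric channel: C = 1 − h₂(ε) where h₂ is the binary entropy function.
h₂(0.149) = −0.149·log₂0.149 − 0.851·log₂0.851 = 0.6073.
C = 1 − 0.6073 = 0.3927 bits per channel use.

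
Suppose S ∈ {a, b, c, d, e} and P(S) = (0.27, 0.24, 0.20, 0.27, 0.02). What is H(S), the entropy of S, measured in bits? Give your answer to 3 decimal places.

H(S) = −Σ p·log₂ p.
  −(0.27)·log₂(0.27) = 0.5100
  −(0.24)·log₂(0.24) = 0.4941
  −(0.20)·log₂(0.20) = 0.4644
  −(0.27)·log₂(0.27) = 0.5100
  −(0.02)·log₂(0.02) = 0.1129
Sum: 0.5100 + 0.4941 + 0.4644 + 0.5100 + 0.1129 = 2.091 bits.

2.091 bits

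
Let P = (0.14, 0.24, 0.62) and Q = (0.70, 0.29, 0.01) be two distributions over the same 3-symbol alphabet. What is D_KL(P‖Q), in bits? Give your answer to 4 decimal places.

3.3010 bits

D(P‖Q) = Σ p·log₂(p/q).
  0.14·log₂(0.14/0.70) = -0.32507
  0.24·log₂(0.24/0.29) = -0.06552
  0.62·log₂(0.62/0.01) = 3.69160
D(P‖Q) = 3.3010 bits.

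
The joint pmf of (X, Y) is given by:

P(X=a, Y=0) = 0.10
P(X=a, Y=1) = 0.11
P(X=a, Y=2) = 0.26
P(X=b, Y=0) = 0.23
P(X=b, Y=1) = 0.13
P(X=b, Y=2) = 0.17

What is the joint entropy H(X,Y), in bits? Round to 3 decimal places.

H(X,Y) = −Σ p(x,y)·log₂ p(x,y) over all 6 cells.
  cell (a,0): −0.10·log₂0.10 = 0.3322
  cell (a,1): −0.11·log₂0.11 = 0.3503
  cell (a,2): −0.26·log₂0.26 = 0.5053
  cell (b,0): −0.23·log₂0.23 = 0.4877
  cell (b,1): −0.13·log₂0.13 = 0.3826
  cell (b,2): −0.17·log₂0.17 = 0.4346
Sum = 2.493 bits.

2.493 bits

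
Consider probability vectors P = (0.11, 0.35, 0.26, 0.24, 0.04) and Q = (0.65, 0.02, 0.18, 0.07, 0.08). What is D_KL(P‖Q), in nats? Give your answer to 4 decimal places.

1.1700 nats

D(P‖Q) = Σ p·ln(p/q).
  0.11·ln(0.11/0.65) = -0.19541
  0.35·ln(0.35/0.02) = 1.00177
  0.26·ln(0.26/0.18) = 0.09561
  0.24·ln(0.24/0.07) = 0.29571
  0.04·ln(0.04/0.08) = -0.02773
D(P‖Q) = 1.1700 nats.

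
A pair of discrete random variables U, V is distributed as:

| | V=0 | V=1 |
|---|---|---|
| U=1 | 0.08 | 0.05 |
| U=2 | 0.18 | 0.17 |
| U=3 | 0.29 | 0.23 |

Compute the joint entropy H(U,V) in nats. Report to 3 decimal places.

H(U,V) = −Σ p(x,y)·ln p(x,y) over all 6 cells.
  cell (1,0): −0.08·ln0.08 = 0.2021
  cell (1,1): −0.05·ln0.05 = 0.1498
  cell (2,0): −0.18·ln0.18 = 0.3087
  cell (2,1): −0.17·ln0.17 = 0.3012
  cell (3,0): −0.29·ln0.29 = 0.3590
  cell (3,1): −0.23·ln0.23 = 0.3380
Sum = 1.659 nats.

1.659 nats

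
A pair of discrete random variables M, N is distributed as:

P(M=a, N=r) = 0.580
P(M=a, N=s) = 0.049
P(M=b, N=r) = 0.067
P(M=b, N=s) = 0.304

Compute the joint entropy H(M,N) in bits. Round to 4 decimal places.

1.4525 bits

H(M,N) = −Σ p(x,y)·log₂ p(x,y) over all 4 cells.
  cell (a,r): −0.580·log₂0.580 = 0.45581
  cell (a,s): −0.049·log₂0.049 = 0.21320
  cell (b,r): −0.067·log₂0.067 = 0.26128
  cell (b,s): −0.304·log₂0.304 = 0.52223
Sum = 1.4525 bits.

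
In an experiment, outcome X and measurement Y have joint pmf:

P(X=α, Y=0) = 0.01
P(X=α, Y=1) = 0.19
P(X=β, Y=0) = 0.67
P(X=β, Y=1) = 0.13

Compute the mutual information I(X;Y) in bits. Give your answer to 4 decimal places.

Marginals: p(X) = (0.2000, 0.8000), p(Y) = (0.6800, 0.3200).
I(X;Y) = H(X) + H(Y) − H(X,Y).
H(X) = 0.7219, H(Y) = 0.9044, H(X,Y) = 1.2914.
I(X;Y) = 0.7219 + 0.9044 − 1.2914 = 0.3349 bits.

0.3349 bits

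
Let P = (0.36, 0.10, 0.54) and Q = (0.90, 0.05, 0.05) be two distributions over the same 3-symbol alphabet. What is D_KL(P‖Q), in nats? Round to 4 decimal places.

1.0244 nats

D(P‖Q) = Σ p·ln(p/q).
  0.36·ln(0.36/0.90) = -0.32986
  0.10·ln(0.10/0.05) = 0.06931
  0.54·ln(0.54/0.05) = 1.28495
D(P‖Q) = 1.0244 nats.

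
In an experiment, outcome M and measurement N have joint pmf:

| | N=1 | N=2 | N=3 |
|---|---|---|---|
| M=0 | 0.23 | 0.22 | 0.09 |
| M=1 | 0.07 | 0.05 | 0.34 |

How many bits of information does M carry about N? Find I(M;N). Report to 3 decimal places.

0.255 bits

Marginals: p(M) = (0.5400, 0.4600), p(N) = (0.3000, 0.2700, 0.4300).
I(M;N) = H(M) + H(N) − H(M,N).
H(M) = 0.9954, H(N) = 1.5547, H(M,N) = 2.2947.
I(M;N) = 0.9954 + 1.5547 − 2.2947 = 0.255 bits.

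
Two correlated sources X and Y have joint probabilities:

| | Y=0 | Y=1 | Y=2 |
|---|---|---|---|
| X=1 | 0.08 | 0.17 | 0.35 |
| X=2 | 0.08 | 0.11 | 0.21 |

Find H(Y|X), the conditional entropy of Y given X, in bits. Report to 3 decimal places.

Marginals: p(X) = (0.6000, 0.4000), p(Y) = (0.1600, 0.2800, 0.5600).
H(Y|X) = Σ p(X) · H(Y|X=·).
  X=1: p=0.6000, H(Y|X=1) = 1.3567
  X=2: p=0.4000, H(Y|X=2) = 1.4646
Weighted sum = 1.400 bits.

1.400 bits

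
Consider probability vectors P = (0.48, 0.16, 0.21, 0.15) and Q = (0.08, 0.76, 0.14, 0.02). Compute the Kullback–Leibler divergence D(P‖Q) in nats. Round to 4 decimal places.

0.9981 nats

D(P‖Q) = Σ p·ln(p/q).
  0.48·ln(0.48/0.08) = 0.86004
  0.16·ln(0.16/0.76) = -0.24930
  0.21·ln(0.21/0.14) = 0.08515
  0.15·ln(0.15/0.02) = 0.30224
D(P‖Q) = 0.9981 nats.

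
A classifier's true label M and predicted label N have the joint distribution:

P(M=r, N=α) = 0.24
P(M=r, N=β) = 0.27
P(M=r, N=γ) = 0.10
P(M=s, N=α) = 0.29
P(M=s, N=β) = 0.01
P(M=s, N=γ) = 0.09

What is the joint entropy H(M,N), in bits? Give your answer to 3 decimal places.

H(M,N) = −Σ p(x,y)·log₂ p(x,y) over all 6 cells.
  cell (r,α): −0.24·log₂0.24 = 0.4941
  cell (r,β): −0.27·log₂0.27 = 0.5100
  cell (r,γ): −0.10·log₂0.10 = 0.3322
  cell (s,α): −0.29·log₂0.29 = 0.5179
  cell (s,β): −0.01·log₂0.01 = 0.0664
  cell (s,γ): −0.09·log₂0.09 = 0.3127
Sum = 2.233 bits.

2.233 bits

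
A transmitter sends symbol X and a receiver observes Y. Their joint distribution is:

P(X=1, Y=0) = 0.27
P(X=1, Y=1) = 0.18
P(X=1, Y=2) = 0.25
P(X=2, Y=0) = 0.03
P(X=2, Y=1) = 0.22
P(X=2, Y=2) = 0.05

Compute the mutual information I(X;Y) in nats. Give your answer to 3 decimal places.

Marginals: p(X) = (0.7000, 0.3000), p(Y) = (0.3000, 0.4000, 0.3000).
I(X;Y) = H(X) + H(Y) − H(X,Y).
H(X) = 0.6109, H(Y) = 1.0889, H(X,Y) = 1.5968.
I(X;Y) = 0.6109 + 1.0889 − 1.5968 = 0.103 nats.

0.103 nats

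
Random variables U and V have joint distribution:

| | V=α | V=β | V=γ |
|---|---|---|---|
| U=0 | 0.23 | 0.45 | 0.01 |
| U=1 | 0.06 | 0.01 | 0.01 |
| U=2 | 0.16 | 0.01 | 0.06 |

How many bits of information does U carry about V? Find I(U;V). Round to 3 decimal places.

0.289 bits

Marginals: p(U) = (0.6900, 0.0800, 0.2300), p(V) = (0.4500, 0.4700, 0.0800).
I(U;V) = Σ p(x,y)·log₂[p(x,y)/(p(x)p(y))].
  (0,α): 0.23·log₂(0.7407) = -0.0996
  (0,β): 0.45·log₂(1.3876) = 0.2127
  (0,γ): 0.01·log₂(0.1812) = -0.0246
  (1,α): 0.06·log₂(1.6667) = 0.0442
  (1,β): 0.01·log₂(0.2660) = -0.0191
  (1,γ): 0.01·log₂(1.5625) = 0.0064
  (2,α): 0.16·log₂(1.5459) = 0.1006
  (2,β): 0.01·log₂(0.0925) = -0.0343
  (2,γ): 0.06·log₂(3.2609) = 0.1023
Sum = 0.289 bits.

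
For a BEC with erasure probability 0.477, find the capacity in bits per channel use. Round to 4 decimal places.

0.5230 bits

Binary erasure channel: capacity C = 1 − ε.
C = 1 − 0.477 = 0.5230 bits per channel use.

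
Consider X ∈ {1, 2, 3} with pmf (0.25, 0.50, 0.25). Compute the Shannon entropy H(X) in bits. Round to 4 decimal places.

H(X) = −Σ p·log₂ p.
  −(0.25)·log₂(0.25) = 0.50000
  −(0.50)·log₂(0.50) = 0.50000
  −(0.25)·log₂(0.25) = 0.50000
Sum: 0.50000 + 0.50000 + 0.50000 = 1.5000 bits.

1.5000 bits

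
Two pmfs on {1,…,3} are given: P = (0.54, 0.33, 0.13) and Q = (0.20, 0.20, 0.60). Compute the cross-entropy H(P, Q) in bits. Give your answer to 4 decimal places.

2.1159 bits

H(P,Q) = −Σ p·log₂ q.
  −0.54·log₂(0.20) = 1.25384
  −0.33·log₂(0.20) = 0.76624
  −0.13·log₂(0.60) = 0.09581
H(P,Q) = 2.1159 bits.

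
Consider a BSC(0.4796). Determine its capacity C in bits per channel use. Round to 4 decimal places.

Binary symmetric channel: C = 1 − h₂(ε) where h₂ is the binary entropy function.
h₂(0.4796) = −0.4796·log₂0.4796 − 0.5204·log₂0.5204 = 0.9988.
C = 1 − 0.9988 = 0.0012 bits per channel use.

0.0012 bits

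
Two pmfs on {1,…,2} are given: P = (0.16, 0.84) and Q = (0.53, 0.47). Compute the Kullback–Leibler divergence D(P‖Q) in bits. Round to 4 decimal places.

D(P‖Q) = Σ p·log₂(p/q).
  0.16·log₂(0.16/0.53) = -0.27647
  0.84·log₂(0.84/0.47) = 0.70369
D(P‖Q) = 0.4272 bits.

0.4272 bits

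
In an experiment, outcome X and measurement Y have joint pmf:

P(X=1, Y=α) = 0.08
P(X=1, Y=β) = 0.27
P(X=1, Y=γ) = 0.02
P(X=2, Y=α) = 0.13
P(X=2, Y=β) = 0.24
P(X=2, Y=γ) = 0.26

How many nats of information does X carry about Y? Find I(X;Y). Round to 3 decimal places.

0.095 nats

Marginals: p(X) = (0.3700, 0.6300), p(Y) = (0.2100, 0.5100, 0.2800).
I(X;Y) = H(X) + H(Y) − H(X,Y).
H(X) = 0.6590, H(Y) = 1.0276, H(X,Y) = 1.5918.
I(X;Y) = 0.6590 + 1.0276 − 1.5918 = 0.095 nats.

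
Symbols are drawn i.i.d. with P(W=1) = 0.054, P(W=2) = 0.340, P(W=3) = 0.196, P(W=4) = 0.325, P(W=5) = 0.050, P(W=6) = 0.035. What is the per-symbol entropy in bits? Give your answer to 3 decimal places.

H(W) = −Σ p·log₂ p.
  −(0.054)·log₂(0.054) = 0.2274
  −(0.340)·log₂(0.340) = 0.5292
  −(0.196)·log₂(0.196) = 0.4608
  −(0.325)·log₂(0.325) = 0.5270
  −(0.050)·log₂(0.050) = 0.2161
  −(0.035)·log₂(0.035) = 0.1693
Sum: 0.2274 + 0.5292 + 0.4608 + 0.5270 + 0.2161 + 0.1693 = 2.130 bits.

2.130 bits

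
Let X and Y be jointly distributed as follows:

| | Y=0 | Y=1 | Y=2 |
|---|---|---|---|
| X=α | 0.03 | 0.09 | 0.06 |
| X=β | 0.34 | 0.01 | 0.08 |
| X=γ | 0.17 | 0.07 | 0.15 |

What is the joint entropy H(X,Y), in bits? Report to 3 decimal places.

2.709 bits

H(X,Y) = −Σ p(x,y)·log₂ p(x,y) over all 9 cells.
  cell (α,0): −0.03·log₂0.03 = 0.1518
  cell (α,1): −0.09·log₂0.09 = 0.3127
  cell (α,2): −0.06·log₂0.06 = 0.2435
  cell (β,0): −0.34·log₂0.34 = 0.5292
  cell (β,1): −0.01·log₂0.01 = 0.0664
  cell (β,2): −0.08·log₂0.08 = 0.2915
  cell (γ,0): −0.17·log₂0.17 = 0.4346
  cell (γ,1): −0.07·log₂0.07 = 0.2686
  cell (γ,2): −0.15·log₂0.15 = 0.4105
Sum = 2.709 bits.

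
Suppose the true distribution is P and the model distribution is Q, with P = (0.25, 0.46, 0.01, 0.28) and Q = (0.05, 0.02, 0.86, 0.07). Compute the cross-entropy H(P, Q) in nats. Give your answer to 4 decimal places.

3.2946 nats

H(P,Q) = −Σ p·ln q.
  −0.25·ln(0.05) = 0.74893
  −0.46·ln(0.02) = 1.79953
  −0.01·ln(0.86) = 0.00151
  −0.28·ln(0.07) = 0.74459
H(P,Q) = 3.2946 nats.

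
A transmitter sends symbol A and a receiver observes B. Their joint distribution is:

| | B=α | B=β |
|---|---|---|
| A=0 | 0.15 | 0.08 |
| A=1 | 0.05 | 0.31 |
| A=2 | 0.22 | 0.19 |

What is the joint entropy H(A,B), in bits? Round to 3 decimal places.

2.378 bits

H(A,B) = −Σ p(x,y)·log₂ p(x,y) over all 6 cells.
  cell (0,α): −0.15·log₂0.15 = 0.4105
  cell (0,β): −0.08·log₂0.08 = 0.2915
  cell (1,α): −0.05·log₂0.05 = 0.2161
  cell (1,β): −0.31·log₂0.31 = 0.5238
  cell (2,α): −0.22·log₂0.22 = 0.4806
  cell (2,β): −0.19·log₂0.19 = 0.4552
Sum = 2.378 bits.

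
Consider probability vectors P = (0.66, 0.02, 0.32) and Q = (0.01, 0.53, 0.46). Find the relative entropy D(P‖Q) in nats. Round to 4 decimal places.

D(P‖Q) = Σ p·ln(p/q).
  0.66·ln(0.66/0.01) = 2.76517
  0.02·ln(0.02/0.53) = -0.06554
  0.32·ln(0.32/0.46) = -0.11613
D(P‖Q) = 2.5835 nats.

2.5835 nats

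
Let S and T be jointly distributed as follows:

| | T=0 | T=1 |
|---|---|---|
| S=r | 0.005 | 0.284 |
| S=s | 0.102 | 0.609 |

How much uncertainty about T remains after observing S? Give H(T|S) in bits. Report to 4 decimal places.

Marginals: p(S) = (0.2890, 0.7110), p(T) = (0.1070, 0.8930).
H(T|S) = Σ p(S) · H(T|S=·).
  S=r: p=0.2890, H(T|S=r) = 0.1260
  S=s: p=0.7110, H(T|S=s) = 0.5932
Weighted sum = 0.4582 bits.

0.4582 bits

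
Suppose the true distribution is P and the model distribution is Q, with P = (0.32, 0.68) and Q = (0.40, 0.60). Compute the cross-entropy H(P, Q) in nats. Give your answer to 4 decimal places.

0.6406 nats

H(P,Q) = −Σ p·ln q.
  −0.32·ln(0.40) = 0.29321
  −0.68·ln(0.60) = 0.34736
H(P,Q) = 0.6406 nats.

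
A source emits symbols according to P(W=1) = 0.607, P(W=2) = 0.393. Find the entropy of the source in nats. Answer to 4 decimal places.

0.6701 nats

H(W) = −Σ p·ln p.
  −(0.607)·ln(0.607) = 0.30303
  −(0.393)·ln(0.393) = 0.36704
Sum: 0.30303 + 0.36704 = 0.6701 nats.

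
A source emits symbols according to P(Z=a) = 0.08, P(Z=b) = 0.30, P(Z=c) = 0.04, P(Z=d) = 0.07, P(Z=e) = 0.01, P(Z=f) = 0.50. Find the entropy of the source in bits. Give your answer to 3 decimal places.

H(Z) = −Σ p·log₂ p.
  −(0.08)·log₂(0.08) = 0.2915
  −(0.30)·log₂(0.30) = 0.5211
  −(0.04)·log₂(0.04) = 0.1858
  −(0.07)·log₂(0.07) = 0.2686
  −(0.01)·log₂(0.01) = 0.0664
  −(0.50)·log₂(0.50) = 0.5000
Sum: 0.2915 + 0.5211 + 0.1858 + 0.2686 + 0.0664 + 0.5000 = 1.833 bits.

1.833 bits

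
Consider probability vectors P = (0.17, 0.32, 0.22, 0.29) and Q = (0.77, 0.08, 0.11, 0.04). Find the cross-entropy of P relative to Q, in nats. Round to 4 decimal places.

H(P,Q) = −Σ p·ln q.
  −0.17·ln(0.77) = 0.04443
  −0.32·ln(0.08) = 0.80823
  −0.22·ln(0.11) = 0.48560
  −0.29·ln(0.04) = 0.93347
H(P,Q) = 2.2717 nats.

2.2717 nats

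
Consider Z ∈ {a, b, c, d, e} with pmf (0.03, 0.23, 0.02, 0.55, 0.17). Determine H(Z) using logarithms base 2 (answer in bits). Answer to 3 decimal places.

H(Z) = −Σ p·log₂ p.
  −(0.03)·log₂(0.03) = 0.1518
  −(0.23)·log₂(0.23) = 0.4877
  −(0.02)·log₂(0.02) = 0.1129
  −(0.55)·log₂(0.55) = 0.4744
  −(0.17)·log₂(0.17) = 0.4346
Sum: 0.1518 + 0.4877 + 0.1129 + 0.4744 + 0.4346 = 1.661 bits.

1.661 bits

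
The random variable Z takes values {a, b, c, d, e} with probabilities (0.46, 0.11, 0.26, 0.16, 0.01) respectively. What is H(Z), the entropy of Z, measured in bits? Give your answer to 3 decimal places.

1.860 bits

H(Z) = −Σ p·log₂ p.
  −(0.46)·log₂(0.46) = 0.5153
  −(0.11)·log₂(0.11) = 0.3503
  −(0.26)·log₂(0.26) = 0.5053
  −(0.16)·log₂(0.16) = 0.4230
  −(0.01)·log₂(0.01) = 0.0664
Sum: 0.5153 + 0.3503 + 0.5053 + 0.4230 + 0.0664 = 1.860 bits.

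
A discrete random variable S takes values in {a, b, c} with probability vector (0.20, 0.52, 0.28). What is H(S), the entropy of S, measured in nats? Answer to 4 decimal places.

1.0184 nats

H(S) = −Σ p·ln p.
  −(0.20)·ln(0.20) = 0.32189
  −(0.52)·ln(0.52) = 0.34004
  −(0.28)·ln(0.28) = 0.35643
Sum: 0.32189 + 0.34004 + 0.35643 = 1.0184 nats.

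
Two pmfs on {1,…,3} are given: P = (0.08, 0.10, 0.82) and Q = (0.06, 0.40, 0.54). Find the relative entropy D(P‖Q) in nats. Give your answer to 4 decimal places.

D(P‖Q) = Σ p·ln(p/q).
  0.08·ln(0.08/0.06) = 0.02301
  0.10·ln(0.10/0.40) = -0.13863
  0.82·ln(0.82/0.54) = 0.34254
D(P‖Q) = 0.2269 nats.

0.2269 nats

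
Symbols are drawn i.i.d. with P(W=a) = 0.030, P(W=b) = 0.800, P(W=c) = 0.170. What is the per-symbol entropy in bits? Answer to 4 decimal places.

0.8439 bits

H(W) = −Σ p·log₂ p.
  −(0.030)·log₂(0.030) = 0.15177
  −(0.800)·log₂(0.800) = 0.25754
  −(0.170)·log₂(0.170) = 0.43459
Sum: 0.15177 + 0.25754 + 0.43459 = 0.8439 bits.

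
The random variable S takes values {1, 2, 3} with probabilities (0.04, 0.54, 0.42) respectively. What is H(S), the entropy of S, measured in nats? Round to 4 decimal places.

H(S) = −Σ p·ln p.
  −(0.04)·ln(0.04) = 0.12876
  −(0.54)·ln(0.54) = 0.33274
  −(0.42)·ln(0.42) = 0.36435
Sum: 0.12876 + 0.33274 + 0.36435 = 0.8258 nats.

0.8258 nats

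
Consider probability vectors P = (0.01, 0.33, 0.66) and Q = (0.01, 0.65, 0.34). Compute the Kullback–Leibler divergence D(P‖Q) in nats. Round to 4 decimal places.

D(P‖Q) = Σ p·ln(p/q).
  0.01·ln(0.01/0.01) = 0.00000
  0.33·ln(0.33/0.65) = -0.22370
  0.66·ln(0.66/0.34) = 0.43777
D(P‖Q) = 0.2141 nats.

0.2141 nats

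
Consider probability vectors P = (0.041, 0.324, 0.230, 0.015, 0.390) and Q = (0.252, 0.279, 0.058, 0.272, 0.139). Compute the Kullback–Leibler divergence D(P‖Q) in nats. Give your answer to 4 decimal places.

D(P‖Q) = Σ p·ln(p/q).
  0.041·ln(0.041/0.252) = -0.07445
  0.324·ln(0.324/0.279) = 0.04845
  0.230·ln(0.230/0.058) = 0.31686
  0.015·ln(0.015/0.272) = -0.04347
  0.390·ln(0.390/0.139) = 0.40235
D(P‖Q) = 0.6497 nats.

0.6497 nats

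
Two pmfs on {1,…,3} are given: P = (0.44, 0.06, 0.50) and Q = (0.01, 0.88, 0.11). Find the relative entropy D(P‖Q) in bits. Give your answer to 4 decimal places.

3.2619 bits

D(P‖Q) = Σ p·log₂(p/q).
  0.44·log₂(0.44/0.01) = 2.40215
  0.06·log₂(0.06/0.88) = -0.23247
  0.50·log₂(0.50/0.11) = 1.09221
D(P‖Q) = 3.2619 bits.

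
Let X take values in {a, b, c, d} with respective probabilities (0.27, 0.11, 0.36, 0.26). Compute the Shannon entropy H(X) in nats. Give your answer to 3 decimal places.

1.314 nats

H(X) = −Σ p·ln p.
  −(0.27)·ln(0.27) = 0.3535
  −(0.11)·ln(0.11) = 0.2428
  −(0.36)·ln(0.36) = 0.3678
  −(0.26)·ln(0.26) = 0.3502
Sum: 0.3535 + 0.2428 + 0.3678 + 0.3502 = 1.314 nats.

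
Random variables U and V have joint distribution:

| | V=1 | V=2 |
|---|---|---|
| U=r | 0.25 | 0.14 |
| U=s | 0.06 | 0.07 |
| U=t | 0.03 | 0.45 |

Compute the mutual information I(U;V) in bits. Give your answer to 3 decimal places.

Marginals: p(U) = (0.3900, 0.1300, 0.4800), p(V) = (0.3400, 0.6600).
I(U;V) = Σ p(x,y)·log₂[p(x,y)/(p(x)p(y))].
  (r,1): 0.25·log₂(1.8854) = 0.2287
  (r,2): 0.14·log₂(0.5439) = -0.1230
  (s,1): 0.06·log₂(1.3575) = 0.0265
  (s,2): 0.07·log₂(0.8159) = -0.0206
  (t,1): 0.03·log₂(0.1838) = -0.0733
  (t,2): 0.45·log₂(1.4205) = 0.2279
Sum = 0.266 bits.

0.266 bits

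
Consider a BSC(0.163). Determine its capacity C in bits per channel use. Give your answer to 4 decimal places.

Binary symmetric channel: C = 1 − h₂(ε) where h₂ is the binary entropy function.
h₂(0.163) = −0.163·log₂0.163 − 0.837·log₂0.837 = 0.6414.
C = 1 − 0.6414 = 0.3586 bits per channel use.

0.3586 bits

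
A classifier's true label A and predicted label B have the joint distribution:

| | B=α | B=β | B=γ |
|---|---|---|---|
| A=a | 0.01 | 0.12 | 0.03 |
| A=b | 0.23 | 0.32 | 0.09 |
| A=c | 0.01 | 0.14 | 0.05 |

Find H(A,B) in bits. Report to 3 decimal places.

2.591 bits

H(A,B) = −Σ p(x,y)·log₂ p(x,y) over all 9 cells.
  cell (a,α): −0.01·log₂0.01 = 0.0664
  cell (a,β): −0.12·log₂0.12 = 0.3671
  cell (a,γ): −0.03·log₂0.03 = 0.1518
  cell (b,α): −0.23·log₂0.23 = 0.4877
  cell (b,β): −0.32·log₂0.32 = 0.5260
  cell (b,γ): −0.09·log₂0.09 = 0.3127
  cell (c,α): −0.01·log₂0.01 = 0.0664
  cell (c,β): −0.14·log₂0.14 = 0.3971
  cell (c,γ): −0.05·log₂0.05 = 0.2161
Sum = 2.591 bits.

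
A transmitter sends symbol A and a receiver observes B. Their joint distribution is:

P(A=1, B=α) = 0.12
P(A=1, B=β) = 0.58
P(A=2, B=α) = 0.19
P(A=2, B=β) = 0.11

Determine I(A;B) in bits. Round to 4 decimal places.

Marginals: p(A) = (0.7000, 0.3000), p(B) = (0.3100, 0.6900).
I(A;B) = H(A) + H(B) − H(A,B).
H(A) = 0.8813, H(B) = 0.8932, H(A,B) = 1.6284.
I(A;B) = 0.8813 + 0.8932 − 1.6284 = 0.1461 bits.

0.1461 bits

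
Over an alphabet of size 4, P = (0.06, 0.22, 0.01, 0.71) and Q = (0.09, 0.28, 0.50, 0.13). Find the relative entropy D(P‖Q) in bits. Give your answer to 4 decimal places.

D(P‖Q) = Σ p·log₂(p/q).
  0.06·log₂(0.06/0.09) = -0.03510
  0.22·log₂(0.22/0.28) = -0.07654
  0.01·log₂(0.01/0.50) = -0.05644
  0.71·log₂(0.71/0.13) = 1.73901
D(P‖Q) = 1.5709 bits.

1.5709 bits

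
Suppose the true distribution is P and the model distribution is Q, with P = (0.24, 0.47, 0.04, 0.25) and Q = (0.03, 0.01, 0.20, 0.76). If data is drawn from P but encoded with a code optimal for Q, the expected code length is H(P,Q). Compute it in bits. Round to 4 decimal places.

4.5286 bits

H(P,Q) = −Σ p·log₂ q.
  −0.24·log₂(0.03) = 1.21413
  −0.47·log₂(0.01) = 3.12261
  −0.04·log₂(0.20) = 0.09288
  −0.25·log₂(0.76) = 0.09898
H(P,Q) = 4.5286 bits.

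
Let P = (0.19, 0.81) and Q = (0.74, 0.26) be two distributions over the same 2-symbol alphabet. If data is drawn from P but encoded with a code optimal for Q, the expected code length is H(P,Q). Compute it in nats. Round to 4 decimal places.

1.1483 nats

H(P,Q) = −Σ p·ln q.
  −0.19·ln(0.74) = 0.05721
  −0.81·ln(0.26) = 1.09113
H(P,Q) = 1.1483 nats.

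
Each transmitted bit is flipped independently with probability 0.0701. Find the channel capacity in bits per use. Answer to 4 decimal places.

Binary symmetric channel: C = 1 − h₂(ε) where h₂ is the binary entropy function.
h₂(0.0701) = −0.0701·log₂0.0701 − 0.9299·log₂0.9299 = 0.3663.
C = 1 − 0.3663 = 0.6337 bits per channel use.

0.6337 bits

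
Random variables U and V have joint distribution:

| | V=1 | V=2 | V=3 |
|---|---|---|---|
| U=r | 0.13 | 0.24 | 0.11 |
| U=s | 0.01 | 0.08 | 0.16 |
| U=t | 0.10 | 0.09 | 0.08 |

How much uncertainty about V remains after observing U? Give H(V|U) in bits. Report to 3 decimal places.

1.426 bits

Chain rule: H(V|U) = H(U,V) − H(U).
Marginals: p(U) = (0.4800, 0.2500, 0.2700), p(V) = (0.2400, 0.4100, 0.3500).
H(U,V) = 2.9444 bits; H(U) = 1.5183 bits.
H(V|U) = 2.9444 − 1.5183 = 1.426 bits.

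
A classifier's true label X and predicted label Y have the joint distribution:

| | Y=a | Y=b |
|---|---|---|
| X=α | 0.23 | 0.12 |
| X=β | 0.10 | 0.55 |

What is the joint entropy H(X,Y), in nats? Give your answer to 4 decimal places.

H(X,Y) = −Σ p(x,y)·ln p(x,y) over all 4 cells.
  cell (α,a): −0.23·ln0.23 = 0.33803
  cell (α,b): −0.12·ln0.12 = 0.25443
  cell (β,a): −0.10·ln0.10 = 0.23026
  cell (β,b): −0.55·ln0.55 = 0.32881
Sum = 1.1515 nats.

1.1515 nats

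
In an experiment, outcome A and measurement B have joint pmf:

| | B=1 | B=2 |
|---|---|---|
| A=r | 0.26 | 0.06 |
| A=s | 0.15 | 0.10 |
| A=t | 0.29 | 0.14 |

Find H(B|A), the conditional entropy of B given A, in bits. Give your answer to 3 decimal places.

0.857 bits

Marginals: p(A) = (0.3200, 0.2500, 0.4300), p(B) = (0.7000, 0.3000).
H(B|A) = Σ p(A) · H(B|A=·).
  A=r: p=0.3200, H(B|A=r) = 0.6962
  A=s: p=0.2500, H(B|A=s) = 0.9710
  A=t: p=0.4300, H(B|A=t) = 0.9103
Weighted sum = 0.857 bits.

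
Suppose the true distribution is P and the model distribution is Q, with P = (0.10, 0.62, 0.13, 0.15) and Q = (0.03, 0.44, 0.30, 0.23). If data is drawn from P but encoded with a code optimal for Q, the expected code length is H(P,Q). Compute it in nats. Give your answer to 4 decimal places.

1.2366 nats

H(P,Q) = −Σ p·ln q.
  −0.10·ln(0.03) = 0.35066
  −0.62·ln(0.44) = 0.50901
  −0.13·ln(0.30) = 0.15652
  −0.15·ln(0.23) = 0.22045
H(P,Q) = 1.2366 nats.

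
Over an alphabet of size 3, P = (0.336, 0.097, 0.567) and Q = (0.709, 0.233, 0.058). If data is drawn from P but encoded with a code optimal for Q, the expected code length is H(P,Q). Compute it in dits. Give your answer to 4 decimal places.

0.8127 dits

H(P,Q) = −Σ p·log₁₀ q.
  −0.336·log₁₀(0.709) = 0.05018
  −0.097·log₁₀(0.233) = 0.06137
  −0.567·log₁₀(0.058) = 0.70114
H(P,Q) = 0.8127 dits.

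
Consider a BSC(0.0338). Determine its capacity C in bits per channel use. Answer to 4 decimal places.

Binary symmetric channel: C = 1 − h₂(ε) where h₂ is the binary entropy function.
h₂(0.0338) = −0.0338·log₂0.0338 − 0.9662·log₂0.9662 = 0.2131.
C = 1 − 0.2131 = 0.7869 bits per channel use.

0.7869 bits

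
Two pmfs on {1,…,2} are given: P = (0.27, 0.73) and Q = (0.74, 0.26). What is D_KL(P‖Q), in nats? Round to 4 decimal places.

0.4814 nats

D(P‖Q) = Σ p·ln(p/q).
  0.27·ln(0.27/0.74) = -0.27222
  0.73·ln(0.73/0.26) = 0.75362
D(P‖Q) = 0.4814 nats.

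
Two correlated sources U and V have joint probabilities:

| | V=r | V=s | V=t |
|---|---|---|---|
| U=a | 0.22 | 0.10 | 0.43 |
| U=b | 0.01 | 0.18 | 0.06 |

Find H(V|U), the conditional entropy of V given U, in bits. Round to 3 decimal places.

Chain rule: H(V|U) = H(U,V) − H(U).
Marginals: p(U) = (0.7500, 0.2500), p(V) = (0.2300, 0.2800, 0.4900).
H(U,V) = 2.0916 bits; H(U) = 0.8113 bits.
H(V|U) = 2.0916 − 0.8113 = 1.280 bits.

1.280 bits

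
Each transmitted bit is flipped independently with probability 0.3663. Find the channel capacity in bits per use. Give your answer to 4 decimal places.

Binary symmetric channel: C = 1 − h₂(ε) where h₂ is the binary entropy function.
h₂(0.3663) = −0.3663·log₂0.3663 − 0.6337·log₂0.6337 = 0.9478.
C = 1 − 0.9478 = 0.0522 bits per channel use.

0.0522 bits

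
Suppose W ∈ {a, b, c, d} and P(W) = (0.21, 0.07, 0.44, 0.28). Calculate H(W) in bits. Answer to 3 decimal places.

1.777 bits

H(W) = −Σ p·log₂ p.
  −(0.21)·log₂(0.21) = 0.4728
  −(0.07)·log₂(0.07) = 0.2686
  −(0.44)·log₂(0.44) = 0.5211
  −(0.28)·log₂(0.28) = 0.5142
Sum: 0.4728 + 0.2686 + 0.5211 + 0.5142 = 1.777 bits.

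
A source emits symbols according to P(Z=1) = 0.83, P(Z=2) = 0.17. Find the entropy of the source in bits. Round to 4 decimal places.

H(Z) = −Σ p·log₂ p.
  −(0.83)·log₂(0.83) = 0.22312
  −(0.17)·log₂(0.17) = 0.43459
Sum: 0.22312 + 0.43459 = 0.6577 bits.

0.6577 bits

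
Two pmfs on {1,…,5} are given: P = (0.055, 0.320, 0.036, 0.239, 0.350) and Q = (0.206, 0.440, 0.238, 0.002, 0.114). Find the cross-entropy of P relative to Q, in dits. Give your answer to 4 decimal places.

1.1494 dits

H(P,Q) = −Σ p·log₁₀ q.
  −0.055·log₁₀(0.206) = 0.03774
  −0.320·log₁₀(0.440) = 0.11410
  −0.036·log₁₀(0.238) = 0.02244
  −0.239·log₁₀(0.002) = 0.64505
  −0.350·log₁₀(0.114) = 0.33008
H(P,Q) = 1.1494 dits.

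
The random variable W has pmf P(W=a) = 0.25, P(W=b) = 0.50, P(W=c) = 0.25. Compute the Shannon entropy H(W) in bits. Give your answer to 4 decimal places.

H(W) = −Σ p·log₂ p.
  −(0.25)·log₂(0.25) = 0.50000
  −(0.50)·log₂(0.50) = 0.50000
  −(0.25)·log₂(0.25) = 0.50000
Sum: 0.50000 + 0.50000 + 0.50000 = 1.5000 bits.

1.5000 bits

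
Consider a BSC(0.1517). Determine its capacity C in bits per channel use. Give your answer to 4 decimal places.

Binary symmetric channel: C = 1 − h₂(ε) where h₂ is the binary entropy function.
h₂(0.1517) = −0.1517·log₂0.1517 − 0.8483·log₂0.8483 = 0.6141.
C = 1 − 0.6141 = 0.3859 bits per channel use.

0.3859 bits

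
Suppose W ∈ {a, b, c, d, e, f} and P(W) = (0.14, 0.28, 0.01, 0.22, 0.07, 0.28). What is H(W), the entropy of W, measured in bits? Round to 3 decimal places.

H(W) = −Σ p·log₂ p.
  −(0.14)·log₂(0.14) = 0.3971
  −(0.28)·log₂(0.28) = 0.5142
  −(0.01)·log₂(0.01) = 0.0664
  −(0.22)·log₂(0.22) = 0.4806
  −(0.07)·log₂(0.07) = 0.2686
  −(0.28)·log₂(0.28) = 0.5142
Sum: 0.3971 + 0.5142 + 0.0664 + 0.4806 + 0.2686 + 0.5142 = 2.241 bits.

2.241 bits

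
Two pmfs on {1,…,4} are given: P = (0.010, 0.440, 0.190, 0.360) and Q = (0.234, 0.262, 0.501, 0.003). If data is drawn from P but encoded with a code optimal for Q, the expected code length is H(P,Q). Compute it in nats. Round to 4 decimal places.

2.8265 nats

H(P,Q) = −Σ p·ln q.
  −0.010·ln(0.234) = 0.01452
  −0.440·ln(0.262) = 0.58934
  −0.190·ln(0.501) = 0.13132
  −0.360·ln(0.003) = 2.09129
H(P,Q) = 2.8265 nats.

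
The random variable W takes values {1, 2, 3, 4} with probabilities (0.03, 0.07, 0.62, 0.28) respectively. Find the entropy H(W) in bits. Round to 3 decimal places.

1.362 bits

H(W) = −Σ p·log₂ p.
  −(0.03)·log₂(0.03) = 0.1518
  −(0.07)·log₂(0.07) = 0.2686
  −(0.62)·log₂(0.62) = 0.4276
  −(0.28)·log₂(0.28) = 0.5142
Sum: 0.1518 + 0.2686 + 0.4276 + 0.5142 = 1.362 bits.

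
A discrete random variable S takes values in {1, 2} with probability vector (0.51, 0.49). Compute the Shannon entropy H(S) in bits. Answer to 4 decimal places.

H(S) = −Σ p·log₂ p.
  −(0.51)·log₂(0.51) = 0.49543
  −(0.49)·log₂(0.49) = 0.50428
Sum: 0.49543 + 0.50428 = 0.9997 bits.

0.9997 bits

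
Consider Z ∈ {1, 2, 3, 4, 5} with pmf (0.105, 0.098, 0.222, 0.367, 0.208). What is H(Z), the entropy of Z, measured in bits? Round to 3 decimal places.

2.154 bits

H(Z) = −Σ p·log₂ p.
  −(0.105)·log₂(0.105) = 0.3414
  −(0.098)·log₂(0.098) = 0.3284
  −(0.222)·log₂(0.222) = 0.4820
  −(0.367)·log₂(0.367) = 0.5307
  −(0.208)·log₂(0.208) = 0.4712
Sum: 0.3414 + 0.3284 + 0.4820 + 0.5307 + 0.4712 = 2.154 bits.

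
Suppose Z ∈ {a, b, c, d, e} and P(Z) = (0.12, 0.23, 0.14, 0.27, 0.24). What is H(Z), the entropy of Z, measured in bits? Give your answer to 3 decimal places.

2.256 bits

H(Z) = −Σ p·log₂ p.
  −(0.12)·log₂(0.12) = 0.3671
  −(0.23)·log₂(0.23) = 0.4877
  −(0.14)·log₂(0.14) = 0.3971
  −(0.27)·log₂(0.27) = 0.5100
  −(0.24)·log₂(0.24) = 0.4941
Sum: 0.3671 + 0.4877 + 0.3971 + 0.5100 + 0.4941 = 2.256 bits.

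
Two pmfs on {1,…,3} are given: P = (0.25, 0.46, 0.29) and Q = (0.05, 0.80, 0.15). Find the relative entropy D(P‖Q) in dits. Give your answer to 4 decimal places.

D(P‖Q) = Σ p·log₁₀(p/q).
  0.25·log₁₀(0.25/0.05) = 0.17474
  0.46·log₁₀(0.46/0.80) = -0.11055
  0.29·log₁₀(0.29/0.15) = 0.08303
D(P‖Q) = 0.1472 dits.

0.1472 dits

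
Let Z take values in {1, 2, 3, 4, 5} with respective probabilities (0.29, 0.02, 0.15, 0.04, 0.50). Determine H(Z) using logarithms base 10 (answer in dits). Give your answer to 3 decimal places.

0.520 dits

H(Z) = −Σ p·log₁₀ p.
  −(0.29)·log₁₀(0.29) = 0.1559
  −(0.02)·log₁₀(0.02) = 0.0340
  −(0.15)·log₁₀(0.15) = 0.1236
  −(0.04)·log₁₀(0.04) = 0.0559
  −(0.50)·log₁₀(0.50) = 0.1505
Sum: 0.1559 + 0.0340 + 0.1236 + 0.0559 + 0.1505 = 0.520 dits.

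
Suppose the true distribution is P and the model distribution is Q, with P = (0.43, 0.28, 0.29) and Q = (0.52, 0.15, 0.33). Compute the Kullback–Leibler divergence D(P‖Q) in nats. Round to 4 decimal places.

0.0556 nats

D(P‖Q) = Σ p·ln(p/q).
  0.43·ln(0.43/0.52) = -0.08172
  0.28·ln(0.28/0.15) = 0.17476
  0.29·ln(0.29/0.33) = -0.03747
D(P‖Q) = 0.0556 nats.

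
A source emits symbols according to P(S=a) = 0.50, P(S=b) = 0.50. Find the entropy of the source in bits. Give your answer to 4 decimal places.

1.0000 bits

H(S) = −Σ p·log₂ p.
  −(0.50)·log₂(0.50) = 0.50000
  −(0.50)·log₂(0.50) = 0.50000
Sum: 0.50000 + 0.50000 = 1.0000 bits.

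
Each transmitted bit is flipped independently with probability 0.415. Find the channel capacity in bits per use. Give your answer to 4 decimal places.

Binary symmetric channel: C = 1 − h₂(ε) where h₂ is the binary entropy function.
h₂(0.415) = −0.415·log₂0.415 − 0.585·log₂0.585 = 0.9791.
C = 1 − 0.9791 = 0.0209 bits per channel use.

0.0209 bits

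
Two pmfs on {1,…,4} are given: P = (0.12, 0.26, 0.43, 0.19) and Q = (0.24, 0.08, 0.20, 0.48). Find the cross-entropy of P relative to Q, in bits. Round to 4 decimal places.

H(P,Q) = −Σ p·log₂ q.
  −0.12·log₂(0.24) = 0.24707
  −0.26·log₂(0.08) = 0.94740
  −0.43·log₂(0.20) = 0.99843
  −0.19·log₂(0.48) = 0.20119
H(P,Q) = 2.3941 bits.

2.3941 bits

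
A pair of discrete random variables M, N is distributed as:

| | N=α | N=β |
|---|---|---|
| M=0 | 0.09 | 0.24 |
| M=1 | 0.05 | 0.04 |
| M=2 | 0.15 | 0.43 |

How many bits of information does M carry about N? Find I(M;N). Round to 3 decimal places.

Marginals: p(M) = (0.3300, 0.0900, 0.5800), p(N) = (0.2900, 0.7100).
I(M;N) = Σ p(x,y)·log₂[p(x,y)/(p(x)p(y))].
  (0,α): 0.09·log₂(0.9404) = -0.0080
  (0,β): 0.24·log₂(1.0243) = 0.0083
  (1,α): 0.05·log₂(1.9157) = 0.0469
  (1,β): 0.04·log₂(0.6260) = -0.0270
  (2,α): 0.15·log₂(0.8918) = -0.0248
  (2,β): 0.43·log₂(1.0442) = 0.0268
Sum = 0.022 bits.

0.022 bits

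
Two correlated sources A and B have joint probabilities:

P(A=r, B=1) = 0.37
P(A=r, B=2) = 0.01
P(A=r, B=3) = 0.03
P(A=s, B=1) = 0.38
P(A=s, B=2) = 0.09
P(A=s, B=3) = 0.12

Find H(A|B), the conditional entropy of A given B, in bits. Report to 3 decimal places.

0.905 bits

Chain rule: H(A|B) = H(A,B) − H(B).
Marginals: p(A) = (0.4100, 0.5900), p(B) = (0.7500, 0.1000, 0.1500).
H(A,B) = 1.9591 bits; H(B) = 1.0540 bits.
H(A|B) = 1.9591 − 1.0540 = 0.905 bits.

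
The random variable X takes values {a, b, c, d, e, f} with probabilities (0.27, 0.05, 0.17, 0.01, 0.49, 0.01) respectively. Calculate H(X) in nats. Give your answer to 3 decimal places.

1.246 nats

H(X) = −Σ p·ln p.
  −(0.27)·ln(0.27) = 0.3535
  −(0.05)·ln(0.05) = 0.1498
  −(0.17)·ln(0.17) = 0.3012
  −(0.01)·ln(0.01) = 0.0461
  −(0.49)·ln(0.49) = 0.3495
  −(0.01)·ln(0.01) = 0.0461
Sum: 0.3535 + 0.1498 + 0.3012 + 0.0461 + 0.3495 + 0.0461 = 1.246 nats.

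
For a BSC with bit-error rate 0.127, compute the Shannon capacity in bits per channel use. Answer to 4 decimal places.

Binary symmetric channel: C = 1 − h₂(ε) where h₂ is the binary entropy function.
h₂(0.127) = −0.127·log₂0.127 − 0.873·log₂0.873 = 0.5492.
C = 1 − 0.5492 = 0.4508 bits per channel use.

0.4508 bits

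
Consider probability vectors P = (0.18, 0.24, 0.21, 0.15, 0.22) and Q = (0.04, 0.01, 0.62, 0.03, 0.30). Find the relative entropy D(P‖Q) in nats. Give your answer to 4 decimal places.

D(P‖Q) = Σ p·ln(p/q).
  0.18·ln(0.18/0.04) = 0.27073
  0.24·ln(0.24/0.01) = 0.76273
  0.21·ln(0.21/0.62) = -0.22735
  0.15·ln(0.15/0.03) = 0.24142
  0.22·ln(0.22/0.30) = -0.06823
D(P‖Q) = 0.9793 nats.

0.9793 nats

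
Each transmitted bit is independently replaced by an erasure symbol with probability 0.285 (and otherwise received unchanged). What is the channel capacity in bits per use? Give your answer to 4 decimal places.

0.7150 bits

Binary erasure channel: capacity C = 1 − ε.
C = 1 − 0.285 = 0.7150 bits per channel use.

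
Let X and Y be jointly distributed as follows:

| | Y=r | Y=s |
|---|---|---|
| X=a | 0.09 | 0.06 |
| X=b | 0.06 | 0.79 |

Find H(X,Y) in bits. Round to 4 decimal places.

H(X,Y) = −Σ p(x,y)·log₂ p(x,y) over all 4 cells.
  cell (a,r): −0.09·log₂0.09 = 0.31265
  cell (a,s): −0.06·log₂0.06 = 0.24353
  cell (b,r): −0.06·log₂0.06 = 0.24353
  cell (b,s): −0.79·log₂0.79 = 0.26866
Sum = 1.0684 bits.

1.0684 bits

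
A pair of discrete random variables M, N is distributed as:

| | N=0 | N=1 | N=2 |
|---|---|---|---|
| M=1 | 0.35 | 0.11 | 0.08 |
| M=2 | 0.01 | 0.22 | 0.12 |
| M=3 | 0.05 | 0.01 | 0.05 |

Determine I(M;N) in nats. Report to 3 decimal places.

0.230 nats

Marginals: p(M) = (0.5400, 0.3500, 0.1100), p(N) = (0.4100, 0.3400, 0.2500).
I(M;N) = H(M) + H(N) − H(M,N).
H(M) = 0.9430, H(N) = 1.0789, H(M,N) = 1.7915.
I(M;N) = 0.9430 + 1.0789 − 1.7915 = 0.230 nats.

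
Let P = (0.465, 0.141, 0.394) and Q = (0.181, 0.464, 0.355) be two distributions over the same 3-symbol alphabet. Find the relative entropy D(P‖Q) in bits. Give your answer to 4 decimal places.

D(P‖Q) = Σ p·log₂(p/q).
  0.465·log₂(0.465/0.181) = 0.63298
  0.141·log₂(0.141/0.464) = -0.24230
  0.394·log₂(0.394/0.355) = 0.05925
D(P‖Q) = 0.4499 bits.

0.4499 bits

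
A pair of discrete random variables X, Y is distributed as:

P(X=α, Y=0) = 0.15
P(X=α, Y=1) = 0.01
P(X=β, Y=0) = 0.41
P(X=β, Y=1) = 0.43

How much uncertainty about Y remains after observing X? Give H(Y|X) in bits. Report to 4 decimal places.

0.8936 bits

Chain rule: H(Y|X) = H(X,Y) − H(X).
Marginals: p(X) = (0.1600, 0.8400), p(Y) = (0.5600, 0.4400).
H(X,Y) = 1.5279 bits; H(X) = 0.6343 bits.
H(Y|X) = 1.5279 − 0.6343 = 0.8936 bits.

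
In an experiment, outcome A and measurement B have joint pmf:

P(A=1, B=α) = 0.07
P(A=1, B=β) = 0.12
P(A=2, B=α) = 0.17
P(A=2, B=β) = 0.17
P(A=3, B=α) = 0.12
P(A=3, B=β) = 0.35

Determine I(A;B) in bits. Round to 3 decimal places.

Marginals: p(A) = (0.1900, 0.3400, 0.4700), p(B) = (0.3600, 0.6400).
I(A;B) = H(A) + H(B) − H(A,B).
H(A) = 1.4964, H(B) = 0.9427, H(A,B) = 2.4020.
I(A;B) = 1.4964 + 0.9427 − 2.4020 = 0.037 bits.

0.037 bits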